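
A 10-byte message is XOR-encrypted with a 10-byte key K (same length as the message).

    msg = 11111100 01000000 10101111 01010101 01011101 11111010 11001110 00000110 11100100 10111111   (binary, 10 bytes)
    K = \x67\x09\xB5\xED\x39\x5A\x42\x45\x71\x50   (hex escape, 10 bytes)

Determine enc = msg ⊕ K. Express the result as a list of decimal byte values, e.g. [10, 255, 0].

byte 0: fc XOR 67 = 9b
byte 1: 40 XOR 09 = 49
byte 2: af XOR b5 = 1a
byte 3: 55 XOR ed = b8
byte 4: 5d XOR 39 = 64
byte 5: fa XOR 5a = a0
byte 6: ce XOR 42 = 8c
byte 7: 06 XOR 45 = 43
byte 8: e4 XOR 71 = 95
byte 9: bf XOR 50 = ef

[155, 73, 26, 184, 100, 160, 140, 67, 149, 239]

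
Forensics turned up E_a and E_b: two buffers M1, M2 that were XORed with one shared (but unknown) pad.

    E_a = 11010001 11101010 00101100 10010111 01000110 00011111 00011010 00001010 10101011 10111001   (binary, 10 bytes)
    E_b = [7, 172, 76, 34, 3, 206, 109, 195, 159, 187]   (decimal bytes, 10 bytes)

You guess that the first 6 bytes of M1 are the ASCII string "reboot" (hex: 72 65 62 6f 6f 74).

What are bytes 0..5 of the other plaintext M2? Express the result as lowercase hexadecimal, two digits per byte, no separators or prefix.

a42302da2aa5

First, E_a ⊕ E_b = (M1 ⊕ K) ⊕ (M2 ⊕ K) = M1 ⊕ M2, so the key drops out. Then M2 = (M1 ⊕ M2) ⊕ M1 over the first 6 bytes.
byte 0: (d1 XOR 07) XOR 72 = d6 XOR 72 = a4
byte 1: (ea XOR ac) XOR 65 = 46 XOR 65 = 23
byte 2: (2c XOR 4c) XOR 62 = 60 XOR 62 = 02
byte 3: (97 XOR 22) XOR 6f = b5 XOR 6f = da
byte 4: (46 XOR 03) XOR 6f = 45 XOR 6f = 2a
byte 5: (1f XOR ce) XOR 74 = d1 XOR 74 = a5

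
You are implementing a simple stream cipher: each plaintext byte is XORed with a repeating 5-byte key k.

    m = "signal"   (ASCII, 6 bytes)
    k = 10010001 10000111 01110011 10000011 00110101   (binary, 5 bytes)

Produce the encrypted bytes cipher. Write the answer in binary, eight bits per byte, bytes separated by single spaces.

11100010 11101110 00010100 11101101 01010100 11111101

The 5-byte key repeats, so the effective keystream is 91 87 73 83 35 91.
byte 0: 01110011 ^ 10010001 = 11100010
byte 1: 01101001 ^ 10000111 = 11101110
byte 2: 01100111 ^ 01110011 = 00010100
byte 3: 01101110 ^ 10000011 = 11101101
byte 4: 01100001 ^ 00110101 = 01010100
byte 5: 01101100 ^ 10010001 = 11111101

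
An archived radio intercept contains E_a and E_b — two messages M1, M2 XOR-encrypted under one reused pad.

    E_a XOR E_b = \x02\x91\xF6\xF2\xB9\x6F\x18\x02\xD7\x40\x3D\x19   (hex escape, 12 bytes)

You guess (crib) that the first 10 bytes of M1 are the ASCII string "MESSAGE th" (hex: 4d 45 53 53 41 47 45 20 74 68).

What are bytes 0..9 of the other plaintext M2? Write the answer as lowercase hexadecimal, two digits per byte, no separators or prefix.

4fd4a5a1f8285d22a328

Since E_a ⊕ E_b = M1 ⊕ M2, XORing with the guessed M1 bytes yields the corresponding M2 bytes: M2 = (E_a ⊕ E_b) ⊕ M1.
  2 ^  77 =  79
145 ^  69 = 212
246 ^  83 = 165
242 ^  83 = 161
185 ^  65 = 248
111 ^  71 =  40
 24 ^  69 =  93
  2 ^  32 =  34
215 ^ 116 = 163
 64 ^ 104 =  40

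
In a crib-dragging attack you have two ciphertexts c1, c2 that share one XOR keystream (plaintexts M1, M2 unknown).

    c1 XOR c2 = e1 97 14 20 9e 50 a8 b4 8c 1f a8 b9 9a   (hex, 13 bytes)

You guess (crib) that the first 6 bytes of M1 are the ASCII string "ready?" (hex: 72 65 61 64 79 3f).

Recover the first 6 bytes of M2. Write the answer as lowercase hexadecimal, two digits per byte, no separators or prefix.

Since c1 ⊕ c2 = M1 ⊕ M2, XORing with the guessed M1 bytes yields the corresponding M2 bytes: M2 = (c1 ⊕ c2) ⊕ M1.
byte 0: 225 XOR 114 = 147
byte 1: 151 XOR 101 = 242
byte 2:  20 XOR  97 = 117
byte 3:  32 XOR 100 =  68
byte 4: 158 XOR 121 = 231
byte 5:  80 XOR  63 = 111

93f27544e76f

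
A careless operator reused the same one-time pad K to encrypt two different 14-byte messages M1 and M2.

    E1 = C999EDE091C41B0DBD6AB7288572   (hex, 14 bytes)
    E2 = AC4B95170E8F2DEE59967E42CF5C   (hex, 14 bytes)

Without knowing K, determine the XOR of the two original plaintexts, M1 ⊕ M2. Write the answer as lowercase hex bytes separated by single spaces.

65 d2 78 f7 9f 4b 36 e3 e4 fc c9 6a 4a 2e

E1 ⊕ E2 = (M1 ⊕ K) ⊕ (M2 ⊕ K) = M1 ⊕ M2 — the shared key cancels under XOR.
c9 ⊕ ac = 65
99 ⊕ 4b = d2
ed ⊕ 95 = 78
e0 ⊕ 17 = f7
91 ⊕ 0e = 9f
c4 ⊕ 8f = 4b
1b ⊕ 2d = 36
0d ⊕ ee = e3
bd ⊕ 59 = e4
6a ⊕ 96 = fc
b7 ⊕ 7e = c9
28 ⊕ 42 = 6a
85 ⊕ cf = 4a
72 ⊕ 5c = 2e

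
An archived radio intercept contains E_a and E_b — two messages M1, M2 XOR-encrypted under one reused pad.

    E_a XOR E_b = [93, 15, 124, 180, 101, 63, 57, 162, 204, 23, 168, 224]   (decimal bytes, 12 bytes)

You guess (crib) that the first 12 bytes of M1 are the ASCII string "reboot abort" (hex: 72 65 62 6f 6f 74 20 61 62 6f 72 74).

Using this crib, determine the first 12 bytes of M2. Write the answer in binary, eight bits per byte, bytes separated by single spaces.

Since E_a ⊕ E_b = M1 ⊕ M2, XORing with the guessed M1 bytes yields the corresponding M2 bytes: M2 = (E_a ⊕ E_b) ⊕ M1.
byte 0:  93 ⊕ 114 =  47
byte 1:  15 ⊕ 101 = 106
byte 2: 124 ⊕  98 =  30
byte 3: 180 ⊕ 111 = 219
byte 4: 101 ⊕ 111 =  10
byte 5:  63 ⊕ 116 =  75
byte 6:  57 ⊕  32 =  25
byte 7: 162 ⊕  97 = 195
byte 8: 204 ⊕  98 = 174
byte 9:  23 ⊕ 111 = 120
byte 10: 168 ⊕ 114 = 218
byte 11: 224 ⊕ 116 = 148

00101111 01101010 00011110 11011011 00001010 01001011 00011001 11000011 10101110 01111000 11011010 10010100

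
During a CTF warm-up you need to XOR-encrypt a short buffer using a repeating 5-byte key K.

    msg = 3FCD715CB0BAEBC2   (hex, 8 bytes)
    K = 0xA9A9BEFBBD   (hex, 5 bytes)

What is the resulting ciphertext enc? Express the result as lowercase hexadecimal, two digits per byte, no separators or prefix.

9664cfa70d13427c

The 5-byte key repeats, so the effective keystream is a9 a9 be fb bd a9 a9 be.
byte 0: 3f XOR a9 = 96
byte 1: cd XOR a9 = 64
byte 2: 71 XOR be = cf
byte 3: 5c XOR fb = a7
byte 4: b0 XOR bd = 0d
byte 5: ba XOR a9 = 13
byte 6: eb XOR a9 = 42
byte 7: c2 XOR be = 7c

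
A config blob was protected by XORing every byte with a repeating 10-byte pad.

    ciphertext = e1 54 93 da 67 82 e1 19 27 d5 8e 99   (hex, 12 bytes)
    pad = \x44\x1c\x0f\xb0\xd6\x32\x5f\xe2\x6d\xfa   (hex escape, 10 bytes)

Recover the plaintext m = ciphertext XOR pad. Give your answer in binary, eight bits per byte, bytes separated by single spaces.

10100101 01001000 10011100 01101010 10110001 10110000 10111110 11111011 01001010 00101111 11001010 10000101

The 10-byte key repeats, so the effective keystream is 44 1c 0f b0 d6 32 5f e2 6d fa 44 1c.
byte 0: e1 XOR 44 = a5
byte 1: 54 XOR 1c = 48
byte 2: 93 XOR 0f = 9c
byte 3: da XOR b0 = 6a
byte 4: 67 XOR d6 = b1
byte 5: 82 XOR 32 = b0
byte 6: e1 XOR 5f = be
byte 7: 19 XOR e2 = fb
byte 8: 27 XOR 6d = 4a
byte 9: d5 XOR fa = 2f
byte 10: 8e XOR 44 = ca
byte 11: 99 XOR 1c = 85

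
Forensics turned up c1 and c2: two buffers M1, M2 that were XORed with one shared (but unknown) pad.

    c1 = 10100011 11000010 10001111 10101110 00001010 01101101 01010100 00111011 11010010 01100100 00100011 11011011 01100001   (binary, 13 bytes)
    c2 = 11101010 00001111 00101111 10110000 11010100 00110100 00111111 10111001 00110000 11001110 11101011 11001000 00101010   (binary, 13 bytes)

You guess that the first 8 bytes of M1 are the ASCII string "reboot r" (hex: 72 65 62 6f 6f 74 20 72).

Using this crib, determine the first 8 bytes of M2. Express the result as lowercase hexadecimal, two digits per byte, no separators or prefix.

3ba8c271b12d4bf0

First, c1 ⊕ c2 = (M1 ⊕ K) ⊕ (M2 ⊕ K) = M1 ⊕ M2, so the key drops out. Then M2 = (M1 ⊕ M2) ⊕ M1 over the first 8 bytes.
byte 0: (a3 ⊕ ea) ⊕ 72 = 49 ⊕ 72 = 3b
byte 1: (c2 ⊕ 0f) ⊕ 65 = cd ⊕ 65 = a8
byte 2: (8f ⊕ 2f) ⊕ 62 = a0 ⊕ 62 = c2
byte 3: (ae ⊕ b0) ⊕ 6f = 1e ⊕ 6f = 71
byte 4: (0a ⊕ d4) ⊕ 6f = de ⊕ 6f = b1
byte 5: (6d ⊕ 34) ⊕ 74 = 59 ⊕ 74 = 2d
byte 6: (54 ⊕ 3f) ⊕ 20 = 6b ⊕ 20 = 4b
byte 7: (3b ⊕ b9) ⊕ 72 = 82 ⊕ 72 = f0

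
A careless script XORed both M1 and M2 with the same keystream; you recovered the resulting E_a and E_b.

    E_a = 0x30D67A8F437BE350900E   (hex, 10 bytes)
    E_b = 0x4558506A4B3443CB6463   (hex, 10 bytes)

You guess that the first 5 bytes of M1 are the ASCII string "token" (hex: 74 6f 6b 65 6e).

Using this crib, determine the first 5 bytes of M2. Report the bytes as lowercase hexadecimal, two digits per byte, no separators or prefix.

First, E_a ⊕ E_b = (M1 ⊕ K) ⊕ (M2 ⊕ K) = M1 ⊕ M2, so the key drops out. Then M2 = (M1 ⊕ M2) ⊕ M1 over the first 5 bytes.
byte 0: (30 XOR 45) XOR 74 = 75 XOR 74 = 01
byte 1: (d6 XOR 58) XOR 6f = 8e XOR 6f = e1
byte 2: (7a XOR 50) XOR 6b = 2a XOR 6b = 41
byte 3: (8f XOR 6a) XOR 65 = e5 XOR 65 = 80
byte 4: (43 XOR 4b) XOR 6e = 08 XOR 6e = 66

01e1418066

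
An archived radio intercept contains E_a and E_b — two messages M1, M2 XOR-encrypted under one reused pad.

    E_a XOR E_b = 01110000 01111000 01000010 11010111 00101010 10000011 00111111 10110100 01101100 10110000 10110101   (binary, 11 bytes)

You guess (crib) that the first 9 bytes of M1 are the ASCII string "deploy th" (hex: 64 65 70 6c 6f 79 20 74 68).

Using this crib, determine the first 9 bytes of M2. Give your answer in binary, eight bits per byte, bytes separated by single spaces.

00010100 00011101 00110010 10111011 01000101 11111010 00011111 11000000 00000100

Since E_a ⊕ E_b = M1 ⊕ M2, XORing with the guessed M1 bytes yields the corresponding M2 bytes: M2 = (E_a ⊕ E_b) ⊕ M1.
byte 0: 70 XOR 64 = 14
byte 1: 78 XOR 65 = 1d
byte 2: 42 XOR 70 = 32
byte 3: d7 XOR 6c = bb
byte 4: 2a XOR 6f = 45
byte 5: 83 XOR 79 = fa
byte 6: 3f XOR 20 = 1f
byte 7: b4 XOR 74 = c0
byte 8: 6c XOR 68 = 04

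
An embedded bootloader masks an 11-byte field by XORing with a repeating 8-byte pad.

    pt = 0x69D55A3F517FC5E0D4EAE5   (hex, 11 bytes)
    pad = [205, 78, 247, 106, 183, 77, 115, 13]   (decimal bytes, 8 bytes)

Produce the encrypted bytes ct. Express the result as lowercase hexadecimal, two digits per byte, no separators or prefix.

The 8-byte key repeats, so the effective keystream is cd 4e f7 6a b7 4d 73 0d cd 4e f7.
byte 0: 69 XOR cd = a4
byte 1: d5 XOR 4e = 9b
byte 2: 5a XOR f7 = ad
byte 3: 3f XOR 6a = 55
byte 4: 51 XOR b7 = e6
byte 5: 7f XOR 4d = 32
byte 6: c5 XOR 73 = b6
byte 7: e0 XOR 0d = ed
byte 8: d4 XOR cd = 19
byte 9: ea XOR 4e = a4
byte 10: e5 XOR f7 = 12

a49bad55e632b6ed19a412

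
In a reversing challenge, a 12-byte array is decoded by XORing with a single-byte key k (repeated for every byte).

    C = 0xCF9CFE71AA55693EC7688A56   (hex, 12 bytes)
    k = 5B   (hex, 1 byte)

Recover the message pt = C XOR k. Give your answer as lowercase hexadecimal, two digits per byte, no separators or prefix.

94c7a52af10e32659c33d10d

The 1-byte key repeats, so the effective keystream is 5b 5b 5b 5b 5b 5b 5b 5b 5b 5b 5b 5b.
byte 0: 207 ⊕  91 = 148
byte 1: 156 ⊕  91 = 199
byte 2: 254 ⊕  91 = 165
byte 3: 113 ⊕  91 =  42
byte 4: 170 ⊕  91 = 241
byte 5:  85 ⊕  91 =  14
byte 6: 105 ⊕  91 =  50
byte 7:  62 ⊕  91 = 101
byte 8: 199 ⊕  91 = 156
byte 9: 104 ⊕  91 =  51
byte 10: 138 ⊕  91 = 209
byte 11:  86 ⊕  91 =  13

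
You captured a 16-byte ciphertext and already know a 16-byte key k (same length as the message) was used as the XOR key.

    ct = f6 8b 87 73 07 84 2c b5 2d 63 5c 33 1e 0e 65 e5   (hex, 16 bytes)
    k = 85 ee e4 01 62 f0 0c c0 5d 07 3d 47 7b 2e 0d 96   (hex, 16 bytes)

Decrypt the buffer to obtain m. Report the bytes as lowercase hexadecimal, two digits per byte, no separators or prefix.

73656372657420757064617465206873

XOR is its own inverse, so applying the key byte-wise gives the result directly.
byte 0: f6 ^ 85 = 73
byte 1: 8b ^ ee = 65
byte 2: 87 ^ e4 = 63
byte 3: 73 ^ 01 = 72
byte 4: 07 ^ 62 = 65
byte 5: 84 ^ f0 = 74
byte 6: 2c ^ 0c = 20
byte 7: b5 ^ c0 = 75
byte 8: 2d ^ 5d = 70
byte 9: 63 ^ 07 = 64
byte 10: 5c ^ 3d = 61
byte 11: 33 ^ 47 = 74
byte 12: 1e ^ 7b = 65
byte 13: 0e ^ 2e = 20
byte 14: 65 ^ 0d = 68
byte 15: e5 ^ 96 = 73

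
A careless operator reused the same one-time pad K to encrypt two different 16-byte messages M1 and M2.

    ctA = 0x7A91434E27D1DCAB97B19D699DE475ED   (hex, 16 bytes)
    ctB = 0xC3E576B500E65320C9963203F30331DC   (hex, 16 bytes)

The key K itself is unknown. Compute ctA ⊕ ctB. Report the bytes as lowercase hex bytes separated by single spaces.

ctA ⊕ ctB = (M1 ⊕ K) ⊕ (M2 ⊕ K) = M1 ⊕ M2 — the shared key cancels under XOR.
byte 0: 7a XOR c3 = b9
byte 1: 91 XOR e5 = 74
byte 2: 43 XOR 76 = 35
byte 3: 4e XOR b5 = fb
byte 4: 27 XOR 00 = 27
byte 5: d1 XOR e6 = 37
byte 6: dc XOR 53 = 8f
byte 7: ab XOR 20 = 8b
byte 8: 97 XOR c9 = 5e
byte 9: b1 XOR 96 = 27
byte 10: 9d XOR 32 = af
byte 11: 69 XOR 03 = 6a
byte 12: 9d XOR f3 = 6e
byte 13: e4 XOR 03 = e7
byte 14: 75 XOR 31 = 44
byte 15: ed XOR dc = 31

b9 74 35 fb 27 37 8f 8b 5e 27 af 6a 6e e7 44 31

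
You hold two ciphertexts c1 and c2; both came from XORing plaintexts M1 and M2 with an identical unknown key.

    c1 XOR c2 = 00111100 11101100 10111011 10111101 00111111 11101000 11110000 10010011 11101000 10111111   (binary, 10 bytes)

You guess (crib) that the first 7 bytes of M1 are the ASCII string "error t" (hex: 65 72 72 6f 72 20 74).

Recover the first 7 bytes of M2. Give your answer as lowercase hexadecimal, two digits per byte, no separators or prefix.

Since c1 ⊕ c2 = M1 ⊕ M2, XORing with the guessed M1 bytes yields the corresponding M2 bytes: M2 = (c1 ⊕ c2) ⊕ M1.
byte 0: 3c xor 65 = 59
byte 1: ec xor 72 = 9e
byte 2: bb xor 72 = c9
byte 3: bd xor 6f = d2
byte 4: 3f xor 72 = 4d
byte 5: e8 xor 20 = c8
byte 6: f0 xor 74 = 84

599ec9d24dc884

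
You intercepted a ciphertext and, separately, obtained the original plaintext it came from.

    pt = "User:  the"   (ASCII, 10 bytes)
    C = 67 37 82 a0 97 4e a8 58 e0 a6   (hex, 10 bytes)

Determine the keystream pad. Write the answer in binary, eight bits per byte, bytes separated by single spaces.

00110010 01000100 11100111 11010010 10101101 01101110 10001000 00101100 10001000 11000011

Since C = pt ⊕ pad, XORing both sides with pt gives pad = pt ⊕ C.
55 ^ 67 = 32
73 ^ 37 = 44
65 ^ 82 = e7
72 ^ a0 = d2
3a ^ 97 = ad
20 ^ 4e = 6e
20 ^ a8 = 88
74 ^ 58 = 2c
68 ^ e0 = 88
65 ^ a6 = c3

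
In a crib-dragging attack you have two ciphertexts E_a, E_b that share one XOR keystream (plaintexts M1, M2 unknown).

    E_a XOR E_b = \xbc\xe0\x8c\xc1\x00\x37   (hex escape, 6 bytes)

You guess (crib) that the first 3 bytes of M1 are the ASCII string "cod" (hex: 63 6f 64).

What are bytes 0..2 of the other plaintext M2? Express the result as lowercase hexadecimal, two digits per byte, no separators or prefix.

Since E_a ⊕ E_b = M1 ⊕ M2, XORing with the guessed M1 bytes yields the corresponding M2 bytes: M2 = (E_a ⊕ E_b) ⊕ M1.
byte 0: bc ⊕ 63 = df
byte 1: e0 ⊕ 6f = 8f
byte 2: 8c ⊕ 64 = e8

df8fe8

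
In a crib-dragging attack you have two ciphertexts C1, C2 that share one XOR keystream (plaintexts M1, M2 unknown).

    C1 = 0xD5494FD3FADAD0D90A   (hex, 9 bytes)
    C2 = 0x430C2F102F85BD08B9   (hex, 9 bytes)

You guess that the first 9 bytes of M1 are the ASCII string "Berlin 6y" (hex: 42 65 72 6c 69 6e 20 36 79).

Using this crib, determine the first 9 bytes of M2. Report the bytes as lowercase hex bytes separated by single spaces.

d4 20 12 af bc 31 4d e7 ca

First, C1 ⊕ C2 = (M1 ⊕ K) ⊕ (M2 ⊕ K) = M1 ⊕ M2, so the key drops out. Then M2 = (M1 ⊕ M2) ⊕ M1 over the first 9 bytes.
byte 0: (d5 ^ 43) ^ 42 = 96 ^ 42 = d4
byte 1: (49 ^ 0c) ^ 65 = 45 ^ 65 = 20
byte 2: (4f ^ 2f) ^ 72 = 60 ^ 72 = 12
byte 3: (d3 ^ 10) ^ 6c = c3 ^ 6c = af
byte 4: (fa ^ 2f) ^ 69 = d5 ^ 69 = bc
byte 5: (da ^ 85) ^ 6e = 5f ^ 6e = 31
byte 6: (d0 ^ bd) ^ 20 = 6d ^ 20 = 4d
byte 7: (d9 ^ 08) ^ 36 = d1 ^ 36 = e7
byte 8: (0a ^ b9) ^ 79 = b3 ^ 79 = ca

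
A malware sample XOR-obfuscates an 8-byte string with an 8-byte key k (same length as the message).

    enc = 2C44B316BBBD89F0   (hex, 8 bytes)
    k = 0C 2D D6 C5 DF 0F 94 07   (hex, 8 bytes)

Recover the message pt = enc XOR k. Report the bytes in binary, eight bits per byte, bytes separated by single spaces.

00100000 01101001 01100101 11010011 01100100 10110010 00011101 11110111

00101100 xor 00001100 = 00100000
01000100 xor 00101101 = 01101001
10110011 xor 11010110 = 01100101
00010110 xor 11000101 = 11010011
10111011 xor 11011111 = 01100100
10111101 xor 00001111 = 10110010
10001001 xor 10010100 = 00011101
11110000 xor 00000111 = 11110111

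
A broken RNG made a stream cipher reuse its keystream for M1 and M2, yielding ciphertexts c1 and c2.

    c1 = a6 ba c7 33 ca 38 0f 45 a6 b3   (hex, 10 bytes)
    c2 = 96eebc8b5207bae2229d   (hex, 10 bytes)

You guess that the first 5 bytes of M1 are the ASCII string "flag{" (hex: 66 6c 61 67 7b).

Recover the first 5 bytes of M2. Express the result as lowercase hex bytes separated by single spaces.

56 38 1a df e3

First, c1 ⊕ c2 = (M1 ⊕ K) ⊕ (M2 ⊕ K) = M1 ⊕ M2, so the key drops out. Then M2 = (M1 ⊕ M2) ⊕ M1 over the first 5 bytes.
byte 0: (a6 xor 96) xor 66 = 30 xor 66 = 56
byte 1: (ba xor ee) xor 6c = 54 xor 6c = 38
byte 2: (c7 xor bc) xor 61 = 7b xor 61 = 1a
byte 3: (33 xor 8b) xor 67 = b8 xor 67 = df
byte 4: (ca xor 52) xor 7b = 98 xor 7b = e3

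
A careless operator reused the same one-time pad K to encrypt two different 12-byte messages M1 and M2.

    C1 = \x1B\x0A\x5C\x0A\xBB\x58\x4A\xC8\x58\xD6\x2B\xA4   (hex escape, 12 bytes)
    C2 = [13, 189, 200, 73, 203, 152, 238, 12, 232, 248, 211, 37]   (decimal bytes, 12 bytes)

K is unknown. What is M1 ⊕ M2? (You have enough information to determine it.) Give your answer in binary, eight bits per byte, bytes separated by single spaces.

C1 ⊕ C2 = (M1 ⊕ K) ⊕ (M2 ⊕ K) = M1 ⊕ M2 — the shared key cancels under XOR.
00011011 ^ 00001101 = 00010110
00001010 ^ 10111101 = 10110111
01011100 ^ 11001000 = 10010100
00001010 ^ 01001001 = 01000011
10111011 ^ 11001011 = 01110000
01011000 ^ 10011000 = 11000000
01001010 ^ 11101110 = 10100100
11001000 ^ 00001100 = 11000100
01011000 ^ 11101000 = 10110000
11010110 ^ 11111000 = 00101110
00101011 ^ 11010011 = 11111000
10100100 ^ 00100101 = 10000001

00010110 10110111 10010100 01000011 01110000 11000000 10100100 11000100 10110000 00101110 11111000 10000001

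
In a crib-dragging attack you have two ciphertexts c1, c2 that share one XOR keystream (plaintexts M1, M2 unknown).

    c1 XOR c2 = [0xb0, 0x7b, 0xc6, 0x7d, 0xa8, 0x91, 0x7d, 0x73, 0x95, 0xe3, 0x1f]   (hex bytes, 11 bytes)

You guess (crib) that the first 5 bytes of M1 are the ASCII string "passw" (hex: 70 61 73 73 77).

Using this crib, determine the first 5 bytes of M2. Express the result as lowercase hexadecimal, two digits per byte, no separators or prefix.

c01ab50edf

Since c1 ⊕ c2 = M1 ⊕ M2, XORing with the guessed M1 bytes yields the corresponding M2 bytes: M2 = (c1 ⊕ c2) ⊕ M1.
b0 ^ 70 = c0
7b ^ 61 = 1a
c6 ^ 73 = b5
7d ^ 73 = 0e
a8 ^ 77 = df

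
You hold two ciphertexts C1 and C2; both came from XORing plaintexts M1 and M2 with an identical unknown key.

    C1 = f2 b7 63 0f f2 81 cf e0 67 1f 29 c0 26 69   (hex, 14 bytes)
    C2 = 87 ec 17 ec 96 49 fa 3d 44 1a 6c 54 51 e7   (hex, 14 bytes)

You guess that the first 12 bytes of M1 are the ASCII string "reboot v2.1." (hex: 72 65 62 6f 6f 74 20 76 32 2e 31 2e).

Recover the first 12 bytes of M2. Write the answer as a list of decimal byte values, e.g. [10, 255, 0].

First, C1 ⊕ C2 = (M1 ⊕ K) ⊕ (M2 ⊕ K) = M1 ⊕ M2, so the key drops out. Then M2 = (M1 ⊕ M2) ⊕ M1 over the first 12 bytes.
byte 0: (f2 xor 87) xor 72 = 75 xor 72 = 07
byte 1: (b7 xor ec) xor 65 = 5b xor 65 = 3e
byte 2: (63 xor 17) xor 62 = 74 xor 62 = 16
byte 3: (0f xor ec) xor 6f = e3 xor 6f = 8c
byte 4: (f2 xor 96) xor 6f = 64 xor 6f = 0b
byte 5: (81 xor 49) xor 74 = c8 xor 74 = bc
byte 6: (cf xor fa) xor 20 = 35 xor 20 = 15
byte 7: (e0 xor 3d) xor 76 = dd xor 76 = ab
byte 8: (67 xor 44) xor 32 = 23 xor 32 = 11
byte 9: (1f xor 1a) xor 2e = 05 xor 2e = 2b
byte 10: (29 xor 6c) xor 31 = 45 xor 31 = 74
byte 11: (c0 xor 54) xor 2e = 94 xor 2e = ba

[7, 62, 22, 140, 11, 188, 21, 171, 17, 43, 116, 186]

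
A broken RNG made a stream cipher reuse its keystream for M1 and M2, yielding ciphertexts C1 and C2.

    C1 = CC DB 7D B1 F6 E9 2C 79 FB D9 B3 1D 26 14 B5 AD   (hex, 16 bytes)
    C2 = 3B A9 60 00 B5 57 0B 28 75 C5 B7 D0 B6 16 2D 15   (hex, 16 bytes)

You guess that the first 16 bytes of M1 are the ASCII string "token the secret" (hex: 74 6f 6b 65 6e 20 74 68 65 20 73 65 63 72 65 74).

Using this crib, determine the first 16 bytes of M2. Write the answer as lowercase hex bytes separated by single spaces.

83 1d 76 d4 2d 9e 53 39 eb 3c 77 a8 f3 70 fd cc

First, C1 ⊕ C2 = (M1 ⊕ K) ⊕ (M2 ⊕ K) = M1 ⊕ M2, so the key drops out. Then M2 = (M1 ⊕ M2) ⊕ M1 over the first 16 bytes.
byte 0: (cc xor 3b) xor 74 = f7 xor 74 = 83
byte 1: (db xor a9) xor 6f = 72 xor 6f = 1d
byte 2: (7d xor 60) xor 6b = 1d xor 6b = 76
byte 3: (b1 xor 00) xor 65 = b1 xor 65 = d4
byte 4: (f6 xor b5) xor 6e = 43 xor 6e = 2d
byte 5: (e9 xor 57) xor 20 = be xor 20 = 9e
byte 6: (2c xor 0b) xor 74 = 27 xor 74 = 53
byte 7: (79 xor 28) xor 68 = 51 xor 68 = 39
byte 8: (fb xor 75) xor 65 = 8e xor 65 = eb
byte 9: (d9 xor c5) xor 20 = 1c xor 20 = 3c
byte 10: (b3 xor b7) xor 73 = 04 xor 73 = 77
byte 11: (1d xor d0) xor 65 = cd xor 65 = a8
byte 12: (26 xor b6) xor 63 = 90 xor 63 = f3
byte 13: (14 xor 16) xor 72 = 02 xor 72 = 70
byte 14: (b5 xor 2d) xor 65 = 98 xor 65 = fd
byte 15: (ad xor 15) xor 74 = b8 xor 74 = cc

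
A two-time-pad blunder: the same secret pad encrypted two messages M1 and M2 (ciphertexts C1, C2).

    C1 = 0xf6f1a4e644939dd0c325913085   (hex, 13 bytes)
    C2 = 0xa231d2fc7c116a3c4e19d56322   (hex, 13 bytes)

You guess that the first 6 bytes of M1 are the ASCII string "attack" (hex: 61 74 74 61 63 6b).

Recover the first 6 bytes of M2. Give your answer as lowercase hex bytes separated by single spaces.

35 b4 02 7b 5b e9

First, C1 ⊕ C2 = (M1 ⊕ K) ⊕ (M2 ⊕ K) = M1 ⊕ M2, so the key drops out. Then M2 = (M1 ⊕ M2) ⊕ M1 over the first 6 bytes.
byte 0: (f6 XOR a2) XOR 61 = 54 XOR 61 = 35
byte 1: (f1 XOR 31) XOR 74 = c0 XOR 74 = b4
byte 2: (a4 XOR d2) XOR 74 = 76 XOR 74 = 02
byte 3: (e6 XOR fc) XOR 61 = 1a XOR 61 = 7b
byte 4: (44 XOR 7c) XOR 63 = 38 XOR 63 = 5b
byte 5: (93 XOR 11) XOR 6b = 82 XOR 6b = e9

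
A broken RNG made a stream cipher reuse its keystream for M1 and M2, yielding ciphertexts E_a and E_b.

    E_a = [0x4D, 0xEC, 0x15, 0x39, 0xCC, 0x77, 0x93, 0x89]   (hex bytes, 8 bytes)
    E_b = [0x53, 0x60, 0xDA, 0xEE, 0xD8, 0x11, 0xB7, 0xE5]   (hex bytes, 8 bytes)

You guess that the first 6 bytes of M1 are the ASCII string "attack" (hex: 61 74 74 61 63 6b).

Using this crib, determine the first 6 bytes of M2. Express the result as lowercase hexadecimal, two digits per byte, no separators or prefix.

First, E_a ⊕ E_b = (M1 ⊕ K) ⊕ (M2 ⊕ K) = M1 ⊕ M2, so the key drops out. Then M2 = (M1 ⊕ M2) ⊕ M1 over the first 6 bytes.
byte 0: (4d XOR 53) XOR 61 = 1e XOR 61 = 7f
byte 1: (ec XOR 60) XOR 74 = 8c XOR 74 = f8
byte 2: (15 XOR da) XOR 74 = cf XOR 74 = bb
byte 3: (39 XOR ee) XOR 61 = d7 XOR 61 = b6
byte 4: (cc XOR d8) XOR 63 = 14 XOR 63 = 77
byte 5: (77 XOR 11) XOR 6b = 66 XOR 6b = 0d

7ff8bbb6770d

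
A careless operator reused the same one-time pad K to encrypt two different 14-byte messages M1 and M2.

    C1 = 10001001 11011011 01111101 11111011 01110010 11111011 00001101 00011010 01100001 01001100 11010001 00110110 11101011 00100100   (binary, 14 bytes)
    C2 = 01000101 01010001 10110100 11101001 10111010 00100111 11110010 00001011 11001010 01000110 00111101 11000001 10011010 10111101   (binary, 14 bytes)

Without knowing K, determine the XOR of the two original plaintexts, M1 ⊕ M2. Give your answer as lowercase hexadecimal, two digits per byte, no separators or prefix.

C1 ⊕ C2 = (M1 ⊕ K) ⊕ (M2 ⊕ K) = M1 ⊕ M2 — the shared key cancels under XOR.
89 xor 45 = cc
db xor 51 = 8a
7d xor b4 = c9
fb xor e9 = 12
72 xor ba = c8
fb xor 27 = dc
0d xor f2 = ff
1a xor 0b = 11
61 xor ca = ab
4c xor 46 = 0a
d1 xor 3d = ec
36 xor c1 = f7
eb xor 9a = 71
24 xor bd = 99

cc8ac912c8dcff11ab0aecf77199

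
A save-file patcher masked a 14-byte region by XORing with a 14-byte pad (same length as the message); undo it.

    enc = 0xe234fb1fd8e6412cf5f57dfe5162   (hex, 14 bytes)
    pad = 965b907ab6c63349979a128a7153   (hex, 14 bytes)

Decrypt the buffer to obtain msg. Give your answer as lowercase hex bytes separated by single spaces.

74 6f 6b 65 6e 20 72 65 62 6f 6f 74 20 31

XOR is its own inverse, so applying the key byte-wise gives the result directly.
byte 0: e2 XOR 96 = 74
byte 1: 34 XOR 5b = 6f
byte 2: fb XOR 90 = 6b
byte 3: 1f XOR 7a = 65
byte 4: d8 XOR b6 = 6e
byte 5: e6 XOR c6 = 20
byte 6: 41 XOR 33 = 72
byte 7: 2c XOR 49 = 65
byte 8: f5 XOR 97 = 62
byte 9: f5 XOR 9a = 6f
byte 10: 7d XOR 12 = 6f
byte 11: fe XOR 8a = 74
byte 12: 51 XOR 71 = 20
byte 13: 62 XOR 53 = 31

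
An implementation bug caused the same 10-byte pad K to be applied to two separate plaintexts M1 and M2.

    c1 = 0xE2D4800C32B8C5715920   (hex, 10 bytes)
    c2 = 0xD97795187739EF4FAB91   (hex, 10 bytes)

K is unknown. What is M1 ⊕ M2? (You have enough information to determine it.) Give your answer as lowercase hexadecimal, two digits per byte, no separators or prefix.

c1 ⊕ c2 = (M1 ⊕ K) ⊕ (M2 ⊕ K) = M1 ⊕ M2 — the shared key cancels under XOR.
byte 0: e2 XOR d9 = 3b
byte 1: d4 XOR 77 = a3
byte 2: 80 XOR 95 = 15
byte 3: 0c XOR 18 = 14
byte 4: 32 XOR 77 = 45
byte 5: b8 XOR 39 = 81
byte 6: c5 XOR ef = 2a
byte 7: 71 XOR 4f = 3e
byte 8: 59 XOR ab = f2
byte 9: 20 XOR 91 = b1

3ba3151445812a3ef2b1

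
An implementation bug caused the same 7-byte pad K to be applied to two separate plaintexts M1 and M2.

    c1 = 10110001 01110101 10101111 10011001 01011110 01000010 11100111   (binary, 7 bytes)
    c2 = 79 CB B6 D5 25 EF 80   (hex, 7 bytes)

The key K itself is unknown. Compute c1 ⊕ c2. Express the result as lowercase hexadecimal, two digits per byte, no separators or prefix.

c8be194c7bad67

c1 ⊕ c2 = (M1 ⊕ K) ⊕ (M2 ⊕ K) = M1 ⊕ M2 — the shared key cancels under XOR.
177 ⊕ 121 = 200
117 ⊕ 203 = 190
175 ⊕ 182 =  25
153 ⊕ 213 =  76
 94 ⊕  37 = 123
 66 ⊕ 239 = 173
231 ⊕ 128 = 103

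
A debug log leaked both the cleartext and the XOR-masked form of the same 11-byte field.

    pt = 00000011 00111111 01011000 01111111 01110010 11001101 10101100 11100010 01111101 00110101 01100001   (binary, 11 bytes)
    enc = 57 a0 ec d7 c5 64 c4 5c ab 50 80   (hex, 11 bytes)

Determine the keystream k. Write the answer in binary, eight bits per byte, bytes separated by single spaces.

Since enc = pt ⊕ k, XORing both sides with pt gives k = pt ⊕ enc.
03 ^ 57 = 54
3f ^ a0 = 9f
58 ^ ec = b4
7f ^ d7 = a8
72 ^ c5 = b7
cd ^ 64 = a9
ac ^ c4 = 68
e2 ^ 5c = be
7d ^ ab = d6
35 ^ 50 = 65
61 ^ 80 = e1

01010100 10011111 10110100 10101000 10110111 10101001 01101000 10111110 11010110 01100101 11100001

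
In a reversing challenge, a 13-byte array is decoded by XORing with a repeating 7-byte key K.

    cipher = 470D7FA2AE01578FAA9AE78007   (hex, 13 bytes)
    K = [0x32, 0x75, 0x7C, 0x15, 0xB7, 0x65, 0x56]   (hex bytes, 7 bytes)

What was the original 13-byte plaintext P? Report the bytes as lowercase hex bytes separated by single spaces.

75 78 03 b7 19 64 01 bd df e6 f2 37 62

The 7-byte key repeats, so the effective keystream is 32 75 7c 15 b7 65 56 32 75 7c 15 b7 65.
byte 0: 47 XOR 32 = 75
byte 1: 0d XOR 75 = 78
byte 2: 7f XOR 7c = 03
byte 3: a2 XOR 15 = b7
byte 4: ae XOR b7 = 19
byte 5: 01 XOR 65 = 64
byte 6: 57 XOR 56 = 01
byte 7: 8f XOR 32 = bd
byte 8: aa XOR 75 = df
byte 9: 9a XOR 7c = e6
byte 10: e7 XOR 15 = f2
byte 11: 80 XOR b7 = 37
byte 12: 07 XOR 65 = 62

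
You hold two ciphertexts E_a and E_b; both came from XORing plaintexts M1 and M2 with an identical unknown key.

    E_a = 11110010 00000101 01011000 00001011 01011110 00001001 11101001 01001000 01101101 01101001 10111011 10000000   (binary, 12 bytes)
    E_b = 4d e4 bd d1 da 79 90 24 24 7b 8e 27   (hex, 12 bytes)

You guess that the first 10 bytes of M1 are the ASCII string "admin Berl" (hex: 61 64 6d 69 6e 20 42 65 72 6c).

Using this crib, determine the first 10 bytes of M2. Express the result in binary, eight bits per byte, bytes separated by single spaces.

11011110 10000101 10001000 10110011 11101010 01010000 00111011 00001001 00111011 01111110

First, E_a ⊕ E_b = (M1 ⊕ K) ⊕ (M2 ⊕ K) = M1 ⊕ M2, so the key drops out. Then M2 = (M1 ⊕ M2) ⊕ M1 over the first 10 bytes.
byte 0: (f2 XOR 4d) XOR 61 = bf XOR 61 = de
byte 1: (05 XOR e4) XOR 64 = e1 XOR 64 = 85
byte 2: (58 XOR bd) XOR 6d = e5 XOR 6d = 88
byte 3: (0b XOR d1) XOR 69 = da XOR 69 = b3
byte 4: (5e XOR da) XOR 6e = 84 XOR 6e = ea
byte 5: (09 XOR 79) XOR 20 = 70 XOR 20 = 50
byte 6: (e9 XOR 90) XOR 42 = 79 XOR 42 = 3b
byte 7: (48 XOR 24) XOR 65 = 6c XOR 65 = 09
byte 8: (6d XOR 24) XOR 72 = 49 XOR 72 = 3b
byte 9: (69 XOR 7b) XOR 6c = 12 XOR 6c = 7e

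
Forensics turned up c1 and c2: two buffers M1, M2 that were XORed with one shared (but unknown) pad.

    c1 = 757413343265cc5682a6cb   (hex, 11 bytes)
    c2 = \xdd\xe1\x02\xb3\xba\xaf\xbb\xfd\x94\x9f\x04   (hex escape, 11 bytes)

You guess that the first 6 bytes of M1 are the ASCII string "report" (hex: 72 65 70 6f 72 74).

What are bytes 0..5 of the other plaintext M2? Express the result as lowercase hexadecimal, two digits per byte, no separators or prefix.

First, c1 ⊕ c2 = (M1 ⊕ K) ⊕ (M2 ⊕ K) = M1 ⊕ M2, so the key drops out. Then M2 = (M1 ⊕ M2) ⊕ M1 over the first 6 bytes.
byte 0: (75 ⊕ dd) ⊕ 72 = a8 ⊕ 72 = da
byte 1: (74 ⊕ e1) ⊕ 65 = 95 ⊕ 65 = f0
byte 2: (13 ⊕ 02) ⊕ 70 = 11 ⊕ 70 = 61
byte 3: (34 ⊕ b3) ⊕ 6f = 87 ⊕ 6f = e8
byte 4: (32 ⊕ ba) ⊕ 72 = 88 ⊕ 72 = fa
byte 5: (65 ⊕ af) ⊕ 74 = ca ⊕ 74 = be

daf061e8fabe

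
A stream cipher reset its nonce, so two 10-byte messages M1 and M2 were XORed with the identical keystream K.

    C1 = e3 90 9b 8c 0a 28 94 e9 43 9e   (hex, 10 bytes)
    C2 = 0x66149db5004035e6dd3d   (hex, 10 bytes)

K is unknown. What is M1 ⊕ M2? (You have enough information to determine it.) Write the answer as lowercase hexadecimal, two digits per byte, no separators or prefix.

858406390a68a10f9ea3

C1 ⊕ C2 = (M1 ⊕ K) ⊕ (M2 ⊕ K) = M1 ⊕ M2 — the shared key cancels under XOR.
227 XOR 102 = 133
144 XOR  20 = 132
155 XOR 157 =   6
140 XOR 181 =  57
 10 XOR   0 =  10
 40 XOR  64 = 104
148 XOR  53 = 161
233 XOR 230 =  15
 67 XOR 221 = 158
158 XOR  61 = 163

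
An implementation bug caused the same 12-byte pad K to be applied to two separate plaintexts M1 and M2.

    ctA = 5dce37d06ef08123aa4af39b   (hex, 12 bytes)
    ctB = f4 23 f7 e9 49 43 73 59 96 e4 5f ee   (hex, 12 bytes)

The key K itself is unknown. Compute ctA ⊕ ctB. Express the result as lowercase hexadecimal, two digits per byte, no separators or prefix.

ctA ⊕ ctB = (M1 ⊕ K) ⊕ (M2 ⊕ K) = M1 ⊕ M2 — the shared key cancels under XOR.
01011101 ^ 11110100 = 10101001
11001110 ^ 00100011 = 11101101
00110111 ^ 11110111 = 11000000
11010000 ^ 11101001 = 00111001
01101110 ^ 01001001 = 00100111
11110000 ^ 01000011 = 10110011
10000001 ^ 01110011 = 11110010
00100011 ^ 01011001 = 01111010
10101010 ^ 10010110 = 00111100
01001010 ^ 11100100 = 10101110
11110011 ^ 01011111 = 10101100
10011011 ^ 11101110 = 01110101

a9edc03927b3f27a3caeac75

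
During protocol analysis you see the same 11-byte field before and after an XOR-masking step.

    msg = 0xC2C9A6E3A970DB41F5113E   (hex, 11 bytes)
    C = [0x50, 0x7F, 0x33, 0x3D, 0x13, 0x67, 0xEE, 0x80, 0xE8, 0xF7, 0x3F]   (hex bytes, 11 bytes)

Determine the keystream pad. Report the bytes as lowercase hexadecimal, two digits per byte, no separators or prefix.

92b695deba1735c11de601

Since C = msg ⊕ pad, XORing both sides with msg gives pad = msg ⊕ C.
byte 0: 11000010 xor 01010000 = 10010010
byte 1: 11001001 xor 01111111 = 10110110
byte 2: 10100110 xor 00110011 = 10010101
byte 3: 11100011 xor 00111101 = 11011110
byte 4: 10101001 xor 00010011 = 10111010
byte 5: 01110000 xor 01100111 = 00010111
byte 6: 11011011 xor 11101110 = 00110101
byte 7: 01000001 xor 10000000 = 11000001
byte 8: 11110101 xor 11101000 = 00011101
byte 9: 00010001 xor 11110111 = 11100110
byte 10: 00111110 xor 00111111 = 00000001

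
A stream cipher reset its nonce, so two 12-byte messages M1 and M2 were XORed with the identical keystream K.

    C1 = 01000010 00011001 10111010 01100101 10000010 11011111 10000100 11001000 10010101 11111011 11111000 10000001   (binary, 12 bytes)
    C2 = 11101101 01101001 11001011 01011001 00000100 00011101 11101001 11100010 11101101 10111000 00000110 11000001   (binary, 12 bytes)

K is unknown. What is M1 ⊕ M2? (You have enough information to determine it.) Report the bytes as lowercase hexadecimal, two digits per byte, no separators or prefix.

af70713c86c26d2a7843fe40

C1 ⊕ C2 = (M1 ⊕ K) ⊕ (M2 ⊕ K) = M1 ⊕ M2 — the shared key cancels under XOR.
01000010 ⊕ 11101101 = 10101111
00011001 ⊕ 01101001 = 01110000
10111010 ⊕ 11001011 = 01110001
01100101 ⊕ 01011001 = 00111100
10000010 ⊕ 00000100 = 10000110
11011111 ⊕ 00011101 = 11000010
10000100 ⊕ 11101001 = 01101101
11001000 ⊕ 11100010 = 00101010
10010101 ⊕ 11101101 = 01111000
11111011 ⊕ 10111000 = 01000011
11111000 ⊕ 00000110 = 11111110
10000001 ⊕ 11000001 = 01000000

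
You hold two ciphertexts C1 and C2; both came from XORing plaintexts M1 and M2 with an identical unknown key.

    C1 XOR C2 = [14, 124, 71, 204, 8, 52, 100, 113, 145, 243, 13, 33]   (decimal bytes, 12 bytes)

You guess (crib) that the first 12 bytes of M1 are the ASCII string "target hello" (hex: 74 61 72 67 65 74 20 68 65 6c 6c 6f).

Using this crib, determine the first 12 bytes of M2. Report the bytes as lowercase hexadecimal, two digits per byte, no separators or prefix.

Since C1 ⊕ C2 = M1 ⊕ M2, XORing with the guessed M1 bytes yields the corresponding M2 bytes: M2 = (C1 ⊕ C2) ⊕ M1.
00001110 XOR 01110100 = 01111010
01111100 XOR 01100001 = 00011101
01000111 XOR 01110010 = 00110101
11001100 XOR 01100111 = 10101011
00001000 XOR 01100101 = 01101101
00110100 XOR 01110100 = 01000000
01100100 XOR 00100000 = 01000100
01110001 XOR 01101000 = 00011001
10010001 XOR 01100101 = 11110100
11110011 XOR 01101100 = 10011111
00001101 XOR 01101100 = 01100001
00100001 XOR 01101111 = 01001110

7a1d35ab6d404419f49f614e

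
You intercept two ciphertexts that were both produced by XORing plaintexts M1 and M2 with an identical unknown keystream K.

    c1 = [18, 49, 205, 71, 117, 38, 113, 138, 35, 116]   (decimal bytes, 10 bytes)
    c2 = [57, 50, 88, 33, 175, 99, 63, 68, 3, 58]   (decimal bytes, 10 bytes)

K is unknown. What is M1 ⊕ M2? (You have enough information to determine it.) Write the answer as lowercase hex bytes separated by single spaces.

c1 ⊕ c2 = (M1 ⊕ K) ⊕ (M2 ⊕ K) = M1 ⊕ M2 — the shared key cancels under XOR.
12 ^ 39 = 2b
31 ^ 32 = 03
cd ^ 58 = 95
47 ^ 21 = 66
75 ^ af = da
26 ^ 63 = 45
71 ^ 3f = 4e
8a ^ 44 = ce
23 ^ 03 = 20
74 ^ 3a = 4e

2b 03 95 66 da 45 4e ce 20 4e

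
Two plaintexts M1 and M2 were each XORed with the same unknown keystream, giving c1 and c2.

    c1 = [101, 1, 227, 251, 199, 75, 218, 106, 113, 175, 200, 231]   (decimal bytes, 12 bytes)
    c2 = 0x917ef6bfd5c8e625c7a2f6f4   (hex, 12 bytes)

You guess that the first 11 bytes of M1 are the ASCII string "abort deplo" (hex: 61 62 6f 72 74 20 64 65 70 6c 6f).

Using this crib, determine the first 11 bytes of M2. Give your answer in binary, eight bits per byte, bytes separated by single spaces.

10010101 00011101 01111010 00110110 01100110 10100011 01011000 00101010 11000110 01100001 01010001

First, c1 ⊕ c2 = (M1 ⊕ K) ⊕ (M2 ⊕ K) = M1 ⊕ M2, so the key drops out. Then M2 = (M1 ⊕ M2) ⊕ M1 over the first 11 bytes.
byte 0: (65 ^ 91) ^ 61 = f4 ^ 61 = 95
byte 1: (01 ^ 7e) ^ 62 = 7f ^ 62 = 1d
byte 2: (e3 ^ f6) ^ 6f = 15 ^ 6f = 7a
byte 3: (fb ^ bf) ^ 72 = 44 ^ 72 = 36
byte 4: (c7 ^ d5) ^ 74 = 12 ^ 74 = 66
byte 5: (4b ^ c8) ^ 20 = 83 ^ 20 = a3
byte 6: (da ^ e6) ^ 64 = 3c ^ 64 = 58
byte 7: (6a ^ 25) ^ 65 = 4f ^ 65 = 2a
byte 8: (71 ^ c7) ^ 70 = b6 ^ 70 = c6
byte 9: (af ^ a2) ^ 6c = 0d ^ 6c = 61
byte 10: (c8 ^ f6) ^ 6f = 3e ^ 6f = 51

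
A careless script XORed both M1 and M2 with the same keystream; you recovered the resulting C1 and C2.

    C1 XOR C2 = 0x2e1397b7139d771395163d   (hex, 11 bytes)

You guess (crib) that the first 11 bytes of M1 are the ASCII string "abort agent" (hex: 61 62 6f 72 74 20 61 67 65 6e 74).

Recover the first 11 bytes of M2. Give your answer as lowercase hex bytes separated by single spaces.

4f 71 f8 c5 67 bd 16 74 f0 78 49

Since C1 ⊕ C2 = M1 ⊕ M2, XORing with the guessed M1 bytes yields the corresponding M2 bytes: M2 = (C1 ⊕ C2) ⊕ M1.
2e ^ 61 = 4f
13 ^ 62 = 71
97 ^ 6f = f8
b7 ^ 72 = c5
13 ^ 74 = 67
9d ^ 20 = bd
77 ^ 61 = 16
13 ^ 67 = 74
95 ^ 65 = f0
16 ^ 6e = 78
3d ^ 74 = 49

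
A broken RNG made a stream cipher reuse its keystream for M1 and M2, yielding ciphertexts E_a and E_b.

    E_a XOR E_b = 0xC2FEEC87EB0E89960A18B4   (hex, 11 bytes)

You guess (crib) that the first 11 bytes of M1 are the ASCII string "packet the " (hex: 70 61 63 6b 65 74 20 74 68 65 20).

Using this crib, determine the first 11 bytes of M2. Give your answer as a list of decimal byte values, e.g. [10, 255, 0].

[178, 159, 143, 236, 142, 122, 169, 226, 98, 125, 148]

Since E_a ⊕ E_b = M1 ⊕ M2, XORing with the guessed M1 bytes yields the corresponding M2 bytes: M2 = (E_a ⊕ E_b) ⊕ M1.
byte 0: c2 ⊕ 70 = b2
byte 1: fe ⊕ 61 = 9f
byte 2: ec ⊕ 63 = 8f
byte 3: 87 ⊕ 6b = ec
byte 4: eb ⊕ 65 = 8e
byte 5: 0e ⊕ 74 = 7a
byte 6: 89 ⊕ 20 = a9
byte 7: 96 ⊕ 74 = e2
byte 8: 0a ⊕ 68 = 62
byte 9: 18 ⊕ 65 = 7d
byte 10: b4 ⊕ 20 = 94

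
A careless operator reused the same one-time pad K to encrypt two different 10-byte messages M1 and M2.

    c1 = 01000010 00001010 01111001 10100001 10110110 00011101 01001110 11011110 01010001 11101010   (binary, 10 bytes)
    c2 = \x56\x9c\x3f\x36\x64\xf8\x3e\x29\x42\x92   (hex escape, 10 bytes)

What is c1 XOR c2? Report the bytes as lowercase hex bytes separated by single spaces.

c1 ⊕ c2 = (M1 ⊕ K) ⊕ (M2 ⊕ K) = M1 ⊕ M2 — the shared key cancels under XOR.
42 ^ 56 = 14
0a ^ 9c = 96
79 ^ 3f = 46
a1 ^ 36 = 97
b6 ^ 64 = d2
1d ^ f8 = e5
4e ^ 3e = 70
de ^ 29 = f7
51 ^ 42 = 13
ea ^ 92 = 78

14 96 46 97 d2 e5 70 f7 13 78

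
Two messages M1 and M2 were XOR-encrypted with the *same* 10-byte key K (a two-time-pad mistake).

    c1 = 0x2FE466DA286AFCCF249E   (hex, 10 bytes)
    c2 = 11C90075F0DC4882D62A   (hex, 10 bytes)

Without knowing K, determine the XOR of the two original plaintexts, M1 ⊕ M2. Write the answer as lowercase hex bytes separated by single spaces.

3e 2d 66 af d8 b6 b4 4d f2 b4

c1 ⊕ c2 = (M1 ⊕ K) ⊕ (M2 ⊕ K) = M1 ⊕ M2 — the shared key cancels under XOR.
00101111 xor 00010001 = 00111110
11100100 xor 11001001 = 00101101
01100110 xor 00000000 = 01100110
11011010 xor 01110101 = 10101111
00101000 xor 11110000 = 11011000
01101010 xor 11011100 = 10110110
11111100 xor 01001000 = 10110100
11001111 xor 10000010 = 01001101
00100100 xor 11010110 = 11110010
10011110 xor 00101010 = 10110100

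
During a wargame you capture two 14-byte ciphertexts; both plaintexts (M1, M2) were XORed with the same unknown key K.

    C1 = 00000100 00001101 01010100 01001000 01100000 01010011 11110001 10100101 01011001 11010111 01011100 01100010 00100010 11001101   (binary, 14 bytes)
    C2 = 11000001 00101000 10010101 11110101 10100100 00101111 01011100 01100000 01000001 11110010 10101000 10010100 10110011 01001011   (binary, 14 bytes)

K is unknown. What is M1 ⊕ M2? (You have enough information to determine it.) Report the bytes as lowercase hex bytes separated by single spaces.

c5 25 c1 bd c4 7c ad c5 18 25 f4 f6 91 86

C1 ⊕ C2 = (M1 ⊕ K) ⊕ (M2 ⊕ K) = M1 ⊕ M2 — the shared key cancels under XOR.
00000100 xor 11000001 = 11000101
00001101 xor 00101000 = 00100101
01010100 xor 10010101 = 11000001
01001000 xor 11110101 = 10111101
01100000 xor 10100100 = 11000100
01010011 xor 00101111 = 01111100
11110001 xor 01011100 = 10101101
10100101 xor 01100000 = 11000101
01011001 xor 01000001 = 00011000
11010111 xor 11110010 = 00100101
01011100 xor 10101000 = 11110100
01100010 xor 10010100 = 11110110
00100010 xor 10110011 = 10010001
11001101 xor 01001011 = 10000110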